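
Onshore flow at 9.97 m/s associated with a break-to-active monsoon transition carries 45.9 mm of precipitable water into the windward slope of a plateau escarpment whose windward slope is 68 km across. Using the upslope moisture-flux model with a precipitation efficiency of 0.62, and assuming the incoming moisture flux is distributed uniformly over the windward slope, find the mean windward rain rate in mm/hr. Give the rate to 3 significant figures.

R ≈ 15.0 mm/hr

Incoming column moisture flux per unit ridge length: F = V × PW = 9.97 × 45.9 = 457.623 mm·m/s.
Spread over the 68 km slope with efficiency ε = 0.62: R = ε·F/W = 0.62 × 457.623 / 68000 m = 4.172e-03 mm/s.
R = 4.172e-03 × 3600 = 15.0 mm/hr.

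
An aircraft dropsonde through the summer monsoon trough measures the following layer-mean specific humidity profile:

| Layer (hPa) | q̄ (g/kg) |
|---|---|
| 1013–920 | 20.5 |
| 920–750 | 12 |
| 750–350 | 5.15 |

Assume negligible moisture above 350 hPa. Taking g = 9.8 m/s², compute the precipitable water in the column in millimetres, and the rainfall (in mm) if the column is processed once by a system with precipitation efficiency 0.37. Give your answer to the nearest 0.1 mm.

Precipitable water is the column-integrated vapour mass per unit area: PW = (1/g) Σ q̄ Δp, with q in kg/kg and Δp in Pa (1 kg/m² of water = 1 mm).
Layer 1013–920 hPa: Δp = 93 hPa = 9300 Pa, q̄ = 0.0205 kg/kg → 0.0205 × 9300 / 9.8 = 19.45 mm
Layer 920–750 hPa: Δp = 170 hPa = 17000 Pa, q̄ = 0.012 kg/kg → 0.012 × 17000 / 9.8 = 20.82 mm
Layer 750–350 hPa: Δp = 400 hPa = 40000 Pa, q̄ = 0.00515 kg/kg → 0.00515 × 40000 / 9.8 = 21.02 mm
PW = 19.45 + 20.82 + 21.02 = 61.29 ≈ 61.3 mm.
Rainfall = ε × PW = 0.37 × 61.3 = 22.7 mm.

PW ≈ 61.3 mm; rainfall ≈ 22.7 mm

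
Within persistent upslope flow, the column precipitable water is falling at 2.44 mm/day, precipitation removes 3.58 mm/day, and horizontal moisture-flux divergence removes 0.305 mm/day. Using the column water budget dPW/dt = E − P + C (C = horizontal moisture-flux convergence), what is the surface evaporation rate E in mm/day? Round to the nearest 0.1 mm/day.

dPW/dt = -2.44 mm/day.
E = dPW/dt + P − C = (-2.44) + 3.58 − (-0.305) = 1.4 mm/day.

E ≈ 1.4 mm/day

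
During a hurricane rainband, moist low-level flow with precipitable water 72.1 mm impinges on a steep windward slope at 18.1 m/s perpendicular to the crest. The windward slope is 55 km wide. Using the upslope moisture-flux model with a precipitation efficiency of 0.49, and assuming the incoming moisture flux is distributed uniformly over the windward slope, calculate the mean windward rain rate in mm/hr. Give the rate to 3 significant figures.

R ≈ 41.9 mm/hr

Incoming column moisture flux per unit ridge length: F = V × PW = 18.1 × 72.1 = 1305.01 mm·m/s.
Spread over the 55 km slope with efficiency ε = 0.49: R = ε·F/W = 0.49 × 1305.01 / 55000 m = 1.163e-02 mm/s.
R = 1.163e-02 × 3600 = 41.9 mm/hr.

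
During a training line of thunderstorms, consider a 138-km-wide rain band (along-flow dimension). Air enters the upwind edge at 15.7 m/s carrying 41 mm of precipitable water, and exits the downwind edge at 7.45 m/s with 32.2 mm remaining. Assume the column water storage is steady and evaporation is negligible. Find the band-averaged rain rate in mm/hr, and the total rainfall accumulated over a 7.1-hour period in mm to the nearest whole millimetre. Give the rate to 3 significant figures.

R ≈ 10.5 mm/hr; total ≈ 75 mm

Column moisture flux per unit crosswind length is F = V × PW.
Inflow: F_in = 15.7 × 41 = 643.7 mm·m/s
Outflow: F_out = 7.45 × 32.2 = 239.89 mm·m/s
Steady-state rate R = (F_in − F_out)/L = (643.7 − 239.89) / 138000 m = 2.926e-03 mm/s.
R = 2.926e-03 × 3600 = 10.5 mm/hr.
Over 7.1 h: total = 10.5 × 7.1 = 74.55 ≈ 75 mm.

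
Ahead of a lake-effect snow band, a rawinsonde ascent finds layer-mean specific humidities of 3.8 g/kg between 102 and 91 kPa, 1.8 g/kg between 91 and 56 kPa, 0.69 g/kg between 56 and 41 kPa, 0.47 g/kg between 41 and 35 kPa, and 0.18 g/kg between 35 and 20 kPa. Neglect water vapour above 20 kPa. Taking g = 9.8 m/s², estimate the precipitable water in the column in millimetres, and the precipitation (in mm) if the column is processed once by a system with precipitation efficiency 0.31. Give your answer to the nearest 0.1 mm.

Precipitable water is the column-integrated vapour mass per unit area: PW = (1/g) Σ q̄ Δp, with q in kg/kg and Δp in Pa (1 kg/m² of water = 1 mm).
Layer 102–91 kPa: Δp = 110 hPa = 11000 Pa, q̄ = 0.0038 kg/kg → 0.0038 × 11000 / 9.8 = 4.27 mm
Layer 91–56 kPa: Δp = 350 hPa = 35000 Pa, q̄ = 0.0018 kg/kg → 0.0018 × 35000 / 9.8 = 6.43 mm
Layer 56–41 kPa: Δp = 150 hPa = 15000 Pa, q̄ = 0.00069 kg/kg → 0.00069 × 15000 / 9.8 = 1.06 mm
Layer 41–35 kPa: Δp = 60 hPa = 6000 Pa, q̄ = 0.00047 kg/kg → 0.00047 × 6000 / 9.8 = 0.29 mm
Layer 35–20 kPa: Δp = 150 hPa = 15000 Pa, q̄ = 0.00018 kg/kg → 0.00018 × 15000 / 9.8 = 0.28 mm
PW = 4.27 + 6.43 + 1.06 + 0.29 + 0.28 = 12.33 ≈ 12.3 mm.
Precipitation = ε × PW = 0.31 × 12.3 = 3.8 mm.

PW ≈ 12.3 mm; precipitation ≈ 3.8 mm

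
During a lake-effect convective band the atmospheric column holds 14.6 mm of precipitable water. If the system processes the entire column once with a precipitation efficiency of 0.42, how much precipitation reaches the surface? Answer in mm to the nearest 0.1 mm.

precipitation ≈ 6.1 mm

Precipitation = ε × PW = 0.42 × 14.6 = 6.1 mm.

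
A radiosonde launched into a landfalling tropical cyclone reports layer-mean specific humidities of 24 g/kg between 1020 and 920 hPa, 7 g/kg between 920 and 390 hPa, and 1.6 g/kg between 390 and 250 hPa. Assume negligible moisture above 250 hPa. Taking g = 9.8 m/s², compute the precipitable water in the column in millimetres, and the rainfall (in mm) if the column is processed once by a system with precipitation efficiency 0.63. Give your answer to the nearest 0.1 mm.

Precipitable water is the column-integrated vapour mass per unit area: PW = (1/g) Σ q̄ Δp, with q in kg/kg and Δp in Pa (1 kg/m² of water = 1 mm).
Layer 1020–920 hPa: Δp = 100 hPa = 10000 Pa, q̄ = 0.024 kg/kg → 0.024 × 10000 / 9.8 = 24.49 mm
Layer 920–390 hPa: Δp = 530 hPa = 53000 Pa, q̄ = 0.007 kg/kg → 0.007 × 53000 / 9.8 = 37.86 mm
Layer 390–250 hPa: Δp = 140 hPa = 14000 Pa, q̄ = 0.0016 kg/kg → 0.0016 × 14000 / 9.8 = 2.29 mm
PW = 24.49 + 37.86 + 2.29 = 64.64 ≈ 64.6 mm.
Rainfall = ε × PW = 0.63 × 64.6 = 40.7 mm.

PW ≈ 64.6 mm; rainfall ≈ 40.7 mm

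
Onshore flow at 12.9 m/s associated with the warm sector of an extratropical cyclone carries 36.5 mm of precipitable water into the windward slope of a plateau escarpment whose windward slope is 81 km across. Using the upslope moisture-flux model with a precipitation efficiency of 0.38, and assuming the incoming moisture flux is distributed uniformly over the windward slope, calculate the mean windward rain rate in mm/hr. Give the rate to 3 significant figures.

Incoming column moisture flux per unit ridge length: F = V × PW = 12.9 × 36.5 = 470.85 mm·m/s.
Spread over the 81 km slope with efficiency ε = 0.38: R = ε·F/W = 0.38 × 470.85 / 81000 m = 2.209e-03 mm/s.
R = 2.209e-03 × 3600 = 7.95 mm/hr.

R ≈ 7.95 mm/hr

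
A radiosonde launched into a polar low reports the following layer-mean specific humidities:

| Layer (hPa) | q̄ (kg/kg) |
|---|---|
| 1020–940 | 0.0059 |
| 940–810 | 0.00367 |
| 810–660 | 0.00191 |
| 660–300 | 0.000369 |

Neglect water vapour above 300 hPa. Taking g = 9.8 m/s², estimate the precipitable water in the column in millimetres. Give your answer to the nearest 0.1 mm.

PW ≈ 14.0 mm

Precipitable water is the column-integrated vapour mass per unit area: PW = (1/g) Σ q̄ Δp, with q in kg/kg and Δp in Pa (1 kg/m² of water = 1 mm).
Layer 1020–940 hPa: Δp = 80 hPa = 8000 Pa, q̄ = 0.0059 kg/kg → 0.0059 × 8000 / 9.8 = 4.82 mm
Layer 940–810 hPa: Δp = 130 hPa = 13000 Pa, q̄ = 0.00367 kg/kg → 0.00367 × 13000 / 9.8 = 4.87 mm
Layer 810–660 hPa: Δp = 150 hPa = 15000 Pa, q̄ = 0.00191 kg/kg → 0.00191 × 15000 / 9.8 = 2.92 mm
Layer 660–300 hPa: Δp = 360 hPa = 36000 Pa, q̄ = 0.000369 kg/kg → 0.000369 × 36000 / 9.8 = 1.36 mm
PW = 4.82 + 4.87 + 2.92 + 1.36 = 13.97 ≈ 14.0 mm.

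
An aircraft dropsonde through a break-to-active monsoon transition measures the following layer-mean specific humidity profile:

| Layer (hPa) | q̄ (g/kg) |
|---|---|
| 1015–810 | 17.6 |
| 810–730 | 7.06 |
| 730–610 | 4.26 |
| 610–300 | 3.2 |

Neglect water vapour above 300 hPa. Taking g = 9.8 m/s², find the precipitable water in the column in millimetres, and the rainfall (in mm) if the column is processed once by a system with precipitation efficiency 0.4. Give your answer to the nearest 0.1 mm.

Precipitable water is the column-integrated vapour mass per unit area: PW = (1/g) Σ q̄ Δp, with q in kg/kg and Δp in Pa (1 kg/m² of water = 1 mm).
Layer 1015–810 hPa: Δp = 205 hPa = 20500 Pa, q̄ = 0.0176 kg/kg → 0.0176 × 20500 / 9.8 = 36.82 mm
Layer 810–730 hPa: Δp = 80 hPa = 8000 Pa, q̄ = 0.00706 kg/kg → 0.00706 × 8000 / 9.8 = 5.76 mm
Layer 730–610 hPa: Δp = 120 hPa = 12000 Pa, q̄ = 0.00426 kg/kg → 0.00426 × 12000 / 9.8 = 5.22 mm
Layer 610–300 hPa: Δp = 310 hPa = 31000 Pa, q̄ = 0.0032 kg/kg → 0.0032 × 31000 / 9.8 = 10.12 mm
PW = 36.82 + 5.76 + 5.22 + 10.12 = 57.92 ≈ 57.9 mm.
Rainfall = ε × PW = 0.4 × 57.9 = 23.2 mm.

PW ≈ 57.9 mm; rainfall ≈ 23.2 mm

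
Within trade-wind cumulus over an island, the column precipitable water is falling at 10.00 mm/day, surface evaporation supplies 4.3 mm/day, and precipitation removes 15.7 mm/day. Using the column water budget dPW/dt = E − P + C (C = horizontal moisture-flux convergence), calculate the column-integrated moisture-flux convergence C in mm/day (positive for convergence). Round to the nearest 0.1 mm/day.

C ≈ 1.4 mm/day

dPW/dt = -10.00 mm/day.
C = dPW/dt − E + P = (-10.00) − 4.3 + 15.7 = 1.4 mm/day.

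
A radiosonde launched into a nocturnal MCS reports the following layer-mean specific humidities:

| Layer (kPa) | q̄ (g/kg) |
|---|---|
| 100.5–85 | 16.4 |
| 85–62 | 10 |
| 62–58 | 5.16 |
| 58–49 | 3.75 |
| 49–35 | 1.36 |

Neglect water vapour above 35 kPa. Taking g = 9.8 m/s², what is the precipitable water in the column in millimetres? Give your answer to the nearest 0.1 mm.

Precipitable water is the column-integrated vapour mass per unit area: PW = (1/g) Σ q̄ Δp, with q in kg/kg and Δp in Pa (1 kg/m² of water = 1 mm).
Layer 100.5–85 kPa: Δp = 155 hPa = 15500 Pa, q̄ = 0.0164 kg/kg → 0.0164 × 15500 / 9.8 = 25.94 mm
Layer 85–62 kPa: Δp = 230 hPa = 23000 Pa, q̄ = 0.01 kg/kg → 0.01 × 23000 / 9.8 = 23.47 mm
Layer 62–58 kPa: Δp = 40 hPa = 4000 Pa, q̄ = 0.00516 kg/kg → 0.00516 × 4000 / 9.8 = 2.11 mm
Layer 58–49 kPa: Δp = 90 hPa = 9000 Pa, q̄ = 0.00375 kg/kg → 0.00375 × 9000 / 9.8 = 3.44 mm
Layer 49–35 kPa: Δp = 140 hPa = 14000 Pa, q̄ = 0.00136 kg/kg → 0.00136 × 14000 / 9.8 = 1.94 mm
PW = 25.94 + 23.47 + 2.11 + 3.44 + 1.94 = 56.90 ≈ 56.9 mm.

PW ≈ 56.9 mm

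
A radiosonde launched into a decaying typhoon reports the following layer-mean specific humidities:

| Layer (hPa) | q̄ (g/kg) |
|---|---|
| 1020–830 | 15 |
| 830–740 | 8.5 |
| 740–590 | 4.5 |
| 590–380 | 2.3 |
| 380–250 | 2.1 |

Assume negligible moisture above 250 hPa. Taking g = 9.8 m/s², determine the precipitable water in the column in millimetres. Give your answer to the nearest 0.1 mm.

Precipitable water is the column-integrated vapour mass per unit area: PW = (1/g) Σ q̄ Δp, with q in kg/kg and Δp in Pa (1 kg/m² of water = 1 mm).
Layer 1020–830 hPa: Δp = 190 hPa = 19000 Pa, q̄ = 0.015 kg/kg → 0.015 × 19000 / 9.8 = 29.08 mm
Layer 830–740 hPa: Δp = 90 hPa = 9000 Pa, q̄ = 0.0085 kg/kg → 0.0085 × 9000 / 9.8 = 7.81 mm
Layer 740–590 hPa: Δp = 150 hPa = 15000 Pa, q̄ = 0.0045 kg/kg → 0.0045 × 15000 / 9.8 = 6.89 mm
Layer 590–380 hPa: Δp = 210 hPa = 21000 Pa, q̄ = 0.0023 kg/kg → 0.0023 × 21000 / 9.8 = 4.93 mm
Layer 380–250 hPa: Δp = 130 hPa = 13000 Pa, q̄ = 0.0021 kg/kg → 0.0021 × 13000 / 9.8 = 2.79 mm
PW = 29.08 + 7.81 + 6.89 + 4.93 + 2.79 = 51.50 ≈ 51.5 mm.

PW ≈ 51.5 mm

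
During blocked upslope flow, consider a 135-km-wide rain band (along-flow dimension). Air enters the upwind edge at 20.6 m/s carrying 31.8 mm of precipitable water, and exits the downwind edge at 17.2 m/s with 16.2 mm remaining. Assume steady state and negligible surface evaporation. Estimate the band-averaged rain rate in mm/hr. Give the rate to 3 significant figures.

Column moisture flux per unit crosswind length is F = V × PW.
Inflow: F_in = 20.6 × 31.8 = 655.08 mm·m/s
Outflow: F_out = 17.2 × 16.2 = 278.64 mm·m/s
Steady-state rate R = (F_in − F_out)/L = (655.08 − 278.64) / 135000 m = 2.788e-03 mm/s.
R = 2.788e-03 × 3600 = 10.0 mm/hr.

R ≈ 10.0 mm/hr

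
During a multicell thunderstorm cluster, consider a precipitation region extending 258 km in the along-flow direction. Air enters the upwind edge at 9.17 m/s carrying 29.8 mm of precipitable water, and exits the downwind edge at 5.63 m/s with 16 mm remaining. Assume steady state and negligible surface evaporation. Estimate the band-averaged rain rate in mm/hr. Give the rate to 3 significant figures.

Column moisture flux per unit crosswind length is F = V × PW.
Inflow: F_in = 9.17 × 29.8 = 273.266 mm·m/s
Outflow: F_out = 5.63 × 16 = 90.08 mm·m/s
Steady-state rate R = (F_in − F_out)/L = (273.266 − 90.08) / 258000 m = 7.100e-04 mm/s.
R = 7.100e-04 × 3600 = 2.56 mm/hr.

R ≈ 2.56 mm/hr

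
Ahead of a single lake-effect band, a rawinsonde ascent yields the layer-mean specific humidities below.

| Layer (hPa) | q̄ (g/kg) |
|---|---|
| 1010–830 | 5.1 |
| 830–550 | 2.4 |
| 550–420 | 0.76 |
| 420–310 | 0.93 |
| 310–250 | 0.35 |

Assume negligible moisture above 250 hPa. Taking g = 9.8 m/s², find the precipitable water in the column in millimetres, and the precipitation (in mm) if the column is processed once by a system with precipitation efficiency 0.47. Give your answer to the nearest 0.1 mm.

Precipitable water is the column-integrated vapour mass per unit area: PW = (1/g) Σ q̄ Δp, with q in kg/kg and Δp in Pa (1 kg/m² of water = 1 mm).
Layer 1010–830 hPa: Δp = 180 hPa = 18000 Pa, q̄ = 0.0051 kg/kg → 0.0051 × 18000 / 9.8 = 9.37 mm
Layer 830–550 hPa: Δp = 280 hPa = 28000 Pa, q̄ = 0.0024 kg/kg → 0.0024 × 28000 / 9.8 = 6.86 mm
Layer 550–420 hPa: Δp = 130 hPa = 13000 Pa, q̄ = 0.00076 kg/kg → 0.00076 × 13000 / 9.8 = 1.01 mm
Layer 420–310 hPa: Δp = 110 hPa = 11000 Pa, q̄ = 0.00093 kg/kg → 0.00093 × 11000 / 9.8 = 1.04 mm
Layer 310–250 hPa: Δp = 60 hPa = 6000 Pa, q̄ = 0.00035 kg/kg → 0.00035 × 6000 / 9.8 = 0.21 mm
PW = 9.37 + 6.86 + 1.01 + 1.04 + 0.21 = 18.49 ≈ 18.5 mm.
Precipitation = ε × PW = 0.47 × 18.5 = 8.7 mm.

PW ≈ 18.5 mm; precipitation ≈ 8.7 mm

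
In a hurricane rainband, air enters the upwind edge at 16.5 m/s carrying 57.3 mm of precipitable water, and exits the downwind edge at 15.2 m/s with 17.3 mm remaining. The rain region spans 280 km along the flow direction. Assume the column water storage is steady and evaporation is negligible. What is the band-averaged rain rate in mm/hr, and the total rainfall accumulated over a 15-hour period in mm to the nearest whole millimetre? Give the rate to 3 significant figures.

R ≈ 8.77 mm/hr; total ≈ 132 mm

Column moisture flux per unit crosswind length is F = V × PW.
Inflow: F_in = 16.5 × 57.3 = 945.45 mm·m/s
Outflow: F_out = 15.2 × 17.3 = 262.96 mm·m/s
Steady-state rate R = (F_in − F_out)/L = (945.45 − 262.96) / 280000 m = 2.437e-03 mm/s.
R = 2.437e-03 × 3600 = 8.77 mm/hr.
Over 15 h: total = 8.77 × 15 = 131.55 ≈ 132 mm.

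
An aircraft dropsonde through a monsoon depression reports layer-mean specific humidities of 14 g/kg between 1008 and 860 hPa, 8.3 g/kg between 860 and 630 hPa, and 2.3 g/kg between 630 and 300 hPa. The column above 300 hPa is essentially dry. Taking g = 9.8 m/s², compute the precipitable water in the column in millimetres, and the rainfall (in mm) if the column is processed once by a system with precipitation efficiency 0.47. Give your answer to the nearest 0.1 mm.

Precipitable water is the column-integrated vapour mass per unit area: PW = (1/g) Σ q̄ Δp, with q in kg/kg and Δp in Pa (1 kg/m² of water = 1 mm).
Layer 1008–860 hPa: Δp = 148 hPa = 14800 Pa, q̄ = 0.014 kg/kg → 0.014 × 14800 / 9.8 = 21.14 mm
Layer 860–630 hPa: Δp = 230 hPa = 23000 Pa, q̄ = 0.0083 kg/kg → 0.0083 × 23000 / 9.8 = 19.48 mm
Layer 630–300 hPa: Δp = 330 hPa = 33000 Pa, q̄ = 0.0023 kg/kg → 0.0023 × 33000 / 9.8 = 7.74 mm
PW = 21.14 + 19.48 + 7.74 = 48.36 ≈ 48.4 mm.
Rainfall = ε × PW = 0.47 × 48.4 = 22.7 mm.

PW ≈ 48.4 mm; rainfall ≈ 22.7 mm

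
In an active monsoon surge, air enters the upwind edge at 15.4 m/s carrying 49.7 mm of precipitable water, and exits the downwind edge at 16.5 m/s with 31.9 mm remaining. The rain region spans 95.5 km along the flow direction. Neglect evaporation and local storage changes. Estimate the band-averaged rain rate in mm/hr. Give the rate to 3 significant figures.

R ≈ 9.01 mm/hr

Column moisture flux per unit crosswind length is F = V × PW.
Inflow: F_in = 15.4 × 49.7 = 765.38 mm·m/s
Outflow: F_out = 16.5 × 31.9 = 526.35 mm·m/s
Steady-state rate R = (F_in − F_out)/L = (765.38 − 526.35) / 95500 m = 2.503e-03 mm/s.
R = 2.503e-03 × 3600 = 9.01 mm/hr.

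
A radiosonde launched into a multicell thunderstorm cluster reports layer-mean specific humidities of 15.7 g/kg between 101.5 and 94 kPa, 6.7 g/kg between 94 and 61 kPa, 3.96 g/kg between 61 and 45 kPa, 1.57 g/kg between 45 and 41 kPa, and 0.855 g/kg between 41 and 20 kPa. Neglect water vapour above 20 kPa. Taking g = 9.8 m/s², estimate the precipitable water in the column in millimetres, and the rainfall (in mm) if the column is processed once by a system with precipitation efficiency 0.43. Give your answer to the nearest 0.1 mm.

PW ≈ 43.5 mm; rainfall ≈ 18.7 mm

Precipitable water is the column-integrated vapour mass per unit area: PW = (1/g) Σ q̄ Δp, with q in kg/kg and Δp in Pa (1 kg/m² of water = 1 mm).
Layer 101.5–94 kPa: Δp = 75 hPa = 7500 Pa, q̄ = 0.0157 kg/kg → 0.0157 × 7500 / 9.8 = 12.02 mm
Layer 94–61 kPa: Δp = 330 hPa = 33000 Pa, q̄ = 0.0067 kg/kg → 0.0067 × 33000 / 9.8 = 22.56 mm
Layer 61–45 kPa: Δp = 160 hPa = 16000 Pa, q̄ = 0.00396 kg/kg → 0.00396 × 16000 / 9.8 = 6.47 mm
Layer 45–41 kPa: Δp = 40 hPa = 4000 Pa, q̄ = 0.00157 kg/kg → 0.00157 × 4000 / 9.8 = 0.64 mm
Layer 41–20 kPa: Δp = 210 hPa = 21000 Pa, q̄ = 0.000855 kg/kg → 0.000855 × 21000 / 9.8 = 1.83 mm
PW = 12.02 + 22.56 + 6.47 + 0.64 + 1.83 = 43.52 ≈ 43.5 mm.
Rainfall = ε × PW = 0.43 × 43.5 = 18.7 mm.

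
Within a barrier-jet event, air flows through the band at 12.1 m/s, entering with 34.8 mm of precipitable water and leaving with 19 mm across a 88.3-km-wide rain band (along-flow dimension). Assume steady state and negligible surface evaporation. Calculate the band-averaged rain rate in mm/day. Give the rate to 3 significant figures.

Column moisture flux per unit crosswind length is F = V × PW.
Inflow: F_in = 12.1 × 34.8 = 421.08 mm·m/s
Outflow: F_out = 12.1 × 19 = 229.9 mm·m/s
Steady-state rate R = (F_in − F_out)/L = (421.08 − 229.9) / 88300 m = 2.165e-03 mm/s.
R = 2.165e-03 × 3600 × 24 = 187 mm/day.

R ≈ 187 mm/day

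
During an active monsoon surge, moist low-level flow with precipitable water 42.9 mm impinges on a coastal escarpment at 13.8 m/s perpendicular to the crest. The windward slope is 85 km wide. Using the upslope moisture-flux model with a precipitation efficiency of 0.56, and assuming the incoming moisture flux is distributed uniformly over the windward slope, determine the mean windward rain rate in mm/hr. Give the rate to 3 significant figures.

Incoming column moisture flux per unit ridge length: F = V × PW = 13.8 × 42.9 = 592.02 mm·m/s.
Spread over the 85 km slope with efficiency ε = 0.56: R = ε·F/W = 0.56 × 592.02 / 85000 m = 3.900e-03 mm/s.
R = 3.900e-03 × 3600 = 14.0 mm/hr.

R ≈ 14.0 mm/hr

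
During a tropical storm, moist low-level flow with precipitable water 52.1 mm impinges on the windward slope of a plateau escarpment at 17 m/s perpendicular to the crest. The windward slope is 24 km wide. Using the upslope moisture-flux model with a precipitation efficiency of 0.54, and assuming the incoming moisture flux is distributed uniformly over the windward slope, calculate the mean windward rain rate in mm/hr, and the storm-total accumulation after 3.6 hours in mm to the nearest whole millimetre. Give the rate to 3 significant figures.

Incoming column moisture flux per unit ridge length: F = V × PW = 17 × 52.1 = 885.7 mm·m/s.
Spread over the 24 km slope with efficiency ε = 0.54: R = ε·F/W = 0.54 × 885.7 / 24000 m = 1.993e-02 mm/s.
R = 1.993e-02 × 3600 = 71.7 mm/hr.
Over 3.6 h: total = 71.7 × 3.6 = 258.12 ≈ 258 mm.

R ≈ 71.7 mm/hr; total ≈ 258 mm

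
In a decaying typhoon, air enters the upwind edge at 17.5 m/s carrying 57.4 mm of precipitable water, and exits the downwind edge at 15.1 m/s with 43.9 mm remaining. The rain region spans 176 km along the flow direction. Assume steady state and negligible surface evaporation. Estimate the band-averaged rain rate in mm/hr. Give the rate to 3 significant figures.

R ≈ 6.99 mm/hr

Column moisture flux per unit crosswind length is F = V × PW.
Inflow: F_in = 17.5 × 57.4 = 1004.5 mm·m/s
Outflow: F_out = 15.1 × 43.9 = 662.89 mm·m/s
Steady-state rate R = (F_in − F_out)/L = (1004.5 − 662.89) / 176000 m = 1.941e-03 mm/s.
R = 1.941e-03 × 3600 = 6.99 mm/hr.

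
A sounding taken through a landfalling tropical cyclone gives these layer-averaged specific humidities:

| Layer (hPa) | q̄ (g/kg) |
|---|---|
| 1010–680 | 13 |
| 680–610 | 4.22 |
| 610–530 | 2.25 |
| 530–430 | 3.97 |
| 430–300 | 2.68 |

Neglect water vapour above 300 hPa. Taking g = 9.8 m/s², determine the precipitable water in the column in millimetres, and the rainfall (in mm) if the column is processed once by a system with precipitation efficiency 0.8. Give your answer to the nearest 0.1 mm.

PW ≈ 56.2 mm; rainfall ≈ 45.0 mm

Precipitable water is the column-integrated vapour mass per unit area: PW = (1/g) Σ q̄ Δp, with q in kg/kg and Δp in Pa (1 kg/m² of water = 1 mm).
Layer 1010–680 hPa: Δp = 330 hPa = 33000 Pa, q̄ = 0.013 kg/kg → 0.013 × 33000 / 9.8 = 43.78 mm
Layer 680–610 hPa: Δp = 70 hPa = 7000 Pa, q̄ = 0.00422 kg/kg → 0.00422 × 7000 / 9.8 = 3.01 mm
Layer 610–530 hPa: Δp = 80 hPa = 8000 Pa, q̄ = 0.00225 kg/kg → 0.00225 × 8000 / 9.8 = 1.84 mm
Layer 530–430 hPa: Δp = 100 hPa = 10000 Pa, q̄ = 0.00397 kg/kg → 0.00397 × 10000 / 9.8 = 4.05 mm
Layer 430–300 hPa: Δp = 130 hPa = 13000 Pa, q̄ = 0.00268 kg/kg → 0.00268 × 13000 / 9.8 = 3.56 mm
PW = 43.78 + 3.01 + 1.84 + 4.05 + 3.56 = 56.24 ≈ 56.2 mm.
Rainfall = ε × PW = 0.8 × 56.2 = 45.0 mm.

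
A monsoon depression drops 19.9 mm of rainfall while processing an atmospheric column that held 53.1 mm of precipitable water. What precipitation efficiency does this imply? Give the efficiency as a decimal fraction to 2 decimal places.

ε = rainfall / PW = 19.9 / 53.1 = 0.37.

ε ≈ 0.37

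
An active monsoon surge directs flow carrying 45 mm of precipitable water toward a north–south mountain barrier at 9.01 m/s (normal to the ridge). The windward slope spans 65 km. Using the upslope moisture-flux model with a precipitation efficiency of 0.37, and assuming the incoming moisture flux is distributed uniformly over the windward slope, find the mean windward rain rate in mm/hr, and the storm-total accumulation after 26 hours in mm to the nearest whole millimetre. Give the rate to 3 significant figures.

Incoming column moisture flux per unit ridge length: F = V × PW = 9.01 × 45 = 405.45 mm·m/s.
Spread over the 65 km slope with efficiency ε = 0.37: R = ε·F/W = 0.37 × 405.45 / 65000 m = 2.308e-03 mm/s.
R = 2.308e-03 × 3600 = 8.31 mm/hr.
Over 26 h: total = 8.31 × 26 = 216.06 ≈ 216 mm.

R ≈ 8.31 mm/hr; total ≈ 216 mm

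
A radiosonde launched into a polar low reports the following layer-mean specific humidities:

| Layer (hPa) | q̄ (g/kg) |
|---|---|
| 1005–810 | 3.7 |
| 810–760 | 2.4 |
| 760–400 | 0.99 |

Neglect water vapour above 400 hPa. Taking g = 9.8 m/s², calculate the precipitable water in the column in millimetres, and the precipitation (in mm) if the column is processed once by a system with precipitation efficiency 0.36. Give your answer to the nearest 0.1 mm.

Precipitable water is the column-integrated vapour mass per unit area: PW = (1/g) Σ q̄ Δp, with q in kg/kg and Δp in Pa (1 kg/m² of water = 1 mm).
Layer 1005–810 hPa: Δp = 195 hPa = 19500 Pa, q̄ = 0.0037 kg/kg → 0.0037 × 19500 / 9.8 = 7.36 mm
Layer 810–760 hPa: Δp = 50 hPa = 5000 Pa, q̄ = 0.0024 kg/kg → 0.0024 × 5000 / 9.8 = 1.22 mm
Layer 760–400 hPa: Δp = 360 hPa = 36000 Pa, q̄ = 0.00099 kg/kg → 0.00099 × 36000 / 9.8 = 3.64 mm
PW = 7.36 + 1.22 + 3.64 = 12.22 ≈ 12.2 mm.
Precipitation = ε × PW = 0.36 × 12.2 = 4.4 mm.

PW ≈ 12.2 mm; precipitation ≈ 4.4 mm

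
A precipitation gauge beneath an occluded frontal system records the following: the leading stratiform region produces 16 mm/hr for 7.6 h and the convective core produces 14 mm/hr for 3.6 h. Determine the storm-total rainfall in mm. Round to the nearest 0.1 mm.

total ≈ 172.0 mm

Total = Σ Rᵢ Δtᵢ = 16 × 7.6 + 14 × 3.6
      = 121.6 + 50.4 = 172.0 mm.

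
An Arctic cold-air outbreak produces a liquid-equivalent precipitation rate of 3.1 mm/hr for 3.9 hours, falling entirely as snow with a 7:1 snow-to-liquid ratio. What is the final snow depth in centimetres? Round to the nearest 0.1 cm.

snow depth ≈ 8.5 cm

Liquid-equivalent depth = 3.1 × 3.9 = 12.09 mm.
Snow depth = 12.09 mm × 7 = 84.63 mm = 8.5 cm.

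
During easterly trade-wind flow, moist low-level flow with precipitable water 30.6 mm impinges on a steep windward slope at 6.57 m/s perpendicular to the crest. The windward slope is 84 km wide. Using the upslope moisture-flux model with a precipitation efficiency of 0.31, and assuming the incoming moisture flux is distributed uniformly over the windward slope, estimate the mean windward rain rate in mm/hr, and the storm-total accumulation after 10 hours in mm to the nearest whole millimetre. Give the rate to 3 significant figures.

Incoming column moisture flux per unit ridge length: F = V × PW = 6.57 × 30.6 = 201.042 mm·m/s.
Spread over the 84 km slope with efficiency ε = 0.31: R = ε·F/W = 0.31 × 201.042 / 84000 m = 7.419e-04 mm/s.
R = 7.419e-04 × 3600 = 2.67 mm/hr.
Over 10 h: total = 2.67 × 10 = 26.7 ≈ 27 mm.

R ≈ 2.67 mm/hr; total ≈ 27 mm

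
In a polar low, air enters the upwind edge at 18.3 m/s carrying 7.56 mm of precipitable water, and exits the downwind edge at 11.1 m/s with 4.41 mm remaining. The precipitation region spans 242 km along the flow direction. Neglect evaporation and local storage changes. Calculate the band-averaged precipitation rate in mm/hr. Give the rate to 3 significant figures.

Column moisture flux per unit crosswind length is F = V × PW.
Inflow: F_in = 18.3 × 7.56 = 138.348 mm·m/s
Outflow: F_out = 11.1 × 4.41 = 48.951 mm·m/s
Steady-state rate R = (F_in − F_out)/L = (138.348 − 48.951) / 242000 m = 3.694e-04 mm/s.
R = 3.694e-04 × 3600 = 1.33 mm/hr.

R ≈ 1.33 mm/hr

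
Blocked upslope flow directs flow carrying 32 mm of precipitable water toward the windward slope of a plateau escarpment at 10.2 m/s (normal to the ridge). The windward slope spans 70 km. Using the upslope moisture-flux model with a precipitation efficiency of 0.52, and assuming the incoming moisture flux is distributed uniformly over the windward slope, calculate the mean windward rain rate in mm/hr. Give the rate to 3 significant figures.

R ≈ 8.73 mm/hr

Incoming column moisture flux per unit ridge length: F = V × PW = 10.2 × 32 = 326.4 mm·m/s.
Spread over the 70 km slope with efficiency ε = 0.52: R = ε·F/W = 0.52 × 326.4 / 70000 m = 2.425e-03 mm/s.
R = 2.425e-03 × 3600 = 8.73 mm/hr.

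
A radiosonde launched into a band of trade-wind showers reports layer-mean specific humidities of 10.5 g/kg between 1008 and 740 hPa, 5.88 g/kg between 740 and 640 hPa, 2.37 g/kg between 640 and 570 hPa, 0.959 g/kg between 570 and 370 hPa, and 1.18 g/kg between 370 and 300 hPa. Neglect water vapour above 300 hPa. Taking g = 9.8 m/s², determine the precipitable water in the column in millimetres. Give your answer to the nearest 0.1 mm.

Precipitable water is the column-integrated vapour mass per unit area: PW = (1/g) Σ q̄ Δp, with q in kg/kg and Δp in Pa (1 kg/m² of water = 1 mm).
Layer 1008–740 hPa: Δp = 268 hPa = 26800 Pa, q̄ = 0.0105 kg/kg → 0.0105 × 26800 / 9.8 = 28.71 mm
Layer 740–640 hPa: Δp = 100 hPa = 10000 Pa, q̄ = 0.00588 kg/kg → 0.00588 × 10000 / 9.8 = 6.00 mm
Layer 640–570 hPa: Δp = 70 hPa = 7000 Pa, q̄ = 0.00237 kg/kg → 0.00237 × 7000 / 9.8 = 1.69 mm
Layer 570–370 hPa: Δp = 200 hPa = 20000 Pa, q̄ = 0.000959 kg/kg → 0.000959 × 20000 / 9.8 = 1.96 mm
Layer 370–300 hPa: Δp = 70 hPa = 7000 Pa, q̄ = 0.00118 kg/kg → 0.00118 × 7000 / 9.8 = 0.84 mm
PW = 28.71 + 6.00 + 1.69 + 1.96 + 0.84 = 39.20 ≈ 39.2 mm.

PW ≈ 39.2 mm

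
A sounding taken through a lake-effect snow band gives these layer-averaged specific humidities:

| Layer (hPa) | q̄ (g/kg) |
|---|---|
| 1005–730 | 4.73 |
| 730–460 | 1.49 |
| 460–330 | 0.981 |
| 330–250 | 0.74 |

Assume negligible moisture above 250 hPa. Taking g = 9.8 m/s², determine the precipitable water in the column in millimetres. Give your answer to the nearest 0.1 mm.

Precipitable water is the column-integrated vapour mass per unit area: PW = (1/g) Σ q̄ Δp, with q in kg/kg and Δp in Pa (1 kg/m² of water = 1 mm).
Layer 1005–730 hPa: Δp = 275 hPa = 27500 Pa, q̄ = 0.00473 kg/kg → 0.00473 × 27500 / 9.8 = 13.27 mm
Layer 730–460 hPa: Δp = 270 hPa = 27000 Pa, q̄ = 0.00149 kg/kg → 0.00149 × 27000 / 9.8 = 4.11 mm
Layer 460–330 hPa: Δp = 130 hPa = 13000 Pa, q̄ = 0.000981 kg/kg → 0.000981 × 13000 / 9.8 = 1.30 mm
Layer 330–250 hPa: Δp = 80 hPa = 8000 Pa, q̄ = 0.00074 kg/kg → 0.00074 × 8000 / 9.8 = 0.60 mm
PW = 13.27 + 4.11 + 1.30 + 0.60 = 19.28 ≈ 19.3 mm.

PW ≈ 19.3 mm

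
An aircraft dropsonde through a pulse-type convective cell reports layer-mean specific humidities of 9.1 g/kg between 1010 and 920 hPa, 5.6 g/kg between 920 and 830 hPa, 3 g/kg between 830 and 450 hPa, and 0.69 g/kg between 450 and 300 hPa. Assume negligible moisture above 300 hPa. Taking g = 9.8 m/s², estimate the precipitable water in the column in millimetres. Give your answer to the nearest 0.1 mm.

Precipitable water is the column-integrated vapour mass per unit area: PW = (1/g) Σ q̄ Δp, with q in kg/kg and Δp in Pa (1 kg/m² of water = 1 mm).
Layer 1010–920 hPa: Δp = 90 hPa = 9000 Pa, q̄ = 0.0091 kg/kg → 0.0091 × 9000 / 9.8 = 8.36 mm
Layer 920–830 hPa: Δp = 90 hPa = 9000 Pa, q̄ = 0.0056 kg/kg → 0.0056 × 9000 / 9.8 = 5.14 mm
Layer 830–450 hPa: Δp = 380 hPa = 38000 Pa, q̄ = 0.003 kg/kg → 0.003 × 38000 / 9.8 = 11.63 mm
Layer 450–300 hPa: Δp = 150 hPa = 15000 Pa, q̄ = 0.00069 kg/kg → 0.00069 × 15000 / 9.8 = 1.06 mm
PW = 8.36 + 5.14 + 11.63 + 1.06 = 26.19 ≈ 26.2 mm.

PW ≈ 26.2 mm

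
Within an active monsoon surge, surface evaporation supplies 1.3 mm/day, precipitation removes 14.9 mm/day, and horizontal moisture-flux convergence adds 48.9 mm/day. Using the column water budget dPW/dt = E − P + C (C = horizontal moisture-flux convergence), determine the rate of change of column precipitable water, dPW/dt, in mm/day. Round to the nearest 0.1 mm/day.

dPW/dt = E − P + C = 1.3 − 14.9 + (48.9) = 35.3 mm/day.

dPW/dt ≈ 35.3 mm/day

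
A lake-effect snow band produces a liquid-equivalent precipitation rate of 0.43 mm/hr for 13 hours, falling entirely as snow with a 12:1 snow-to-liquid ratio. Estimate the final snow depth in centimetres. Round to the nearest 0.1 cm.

Liquid-equivalent depth = 0.43 × 13 = 5.59 mm.
Snow depth = 5.59 mm × 12 = 67.08 mm = 6.7 cm.

snow depth ≈ 6.7 cm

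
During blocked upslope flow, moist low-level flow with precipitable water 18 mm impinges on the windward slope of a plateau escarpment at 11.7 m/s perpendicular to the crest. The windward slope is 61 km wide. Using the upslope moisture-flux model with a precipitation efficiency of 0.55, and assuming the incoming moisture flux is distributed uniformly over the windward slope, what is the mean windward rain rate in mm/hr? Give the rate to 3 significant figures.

R ≈ 6.84 mm/hr

Incoming column moisture flux per unit ridge length: F = V × PW = 11.7 × 18 = 210.6 mm·m/s.
Spread over the 61 km slope with efficiency ε = 0.55: R = ε·F/W = 0.55 × 210.6 / 61000 m = 1.899e-03 mm/s.
R = 1.899e-03 × 3600 = 6.84 mm/hr.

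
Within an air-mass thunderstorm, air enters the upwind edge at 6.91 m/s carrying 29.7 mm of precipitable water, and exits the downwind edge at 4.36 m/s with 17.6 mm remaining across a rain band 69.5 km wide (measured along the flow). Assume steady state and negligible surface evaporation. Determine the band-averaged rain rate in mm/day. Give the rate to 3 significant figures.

R ≈ 160 mm/day

Column moisture flux per unit crosswind length is F = V × PW.
Inflow: F_in = 6.91 × 29.7 = 205.227 mm·m/s
Outflow: F_out = 4.36 × 17.6 = 76.736 mm·m/s
Steady-state rate R = (F_in − F_out)/L = (205.227 − 76.736) / 69500 m = 1.849e-03 mm/s.
R = 1.849e-03 × 3600 × 24 = 160 mm/day.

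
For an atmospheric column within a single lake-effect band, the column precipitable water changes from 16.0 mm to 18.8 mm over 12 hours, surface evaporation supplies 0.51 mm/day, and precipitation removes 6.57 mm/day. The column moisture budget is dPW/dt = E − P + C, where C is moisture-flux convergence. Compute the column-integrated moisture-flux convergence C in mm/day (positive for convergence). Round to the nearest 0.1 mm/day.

C ≈ 11.7 mm/day

dPW/dt = (18.8 − 16.0) mm / (12/24 day) = +5.600 mm/day.
C = dPW/dt − E + P = (+5.600) − 0.51 + 6.57 = 11.7 mm/day.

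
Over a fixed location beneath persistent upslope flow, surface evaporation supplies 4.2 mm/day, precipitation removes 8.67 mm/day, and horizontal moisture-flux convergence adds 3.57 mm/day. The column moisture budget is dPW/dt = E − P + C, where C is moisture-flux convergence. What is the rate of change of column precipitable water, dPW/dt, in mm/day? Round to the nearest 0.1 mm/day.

dPW/dt = E − P + C = 4.2 − 8.67 + (3.57) = -0.9 mm/day.

dPW/dt ≈ -0.9 mm/day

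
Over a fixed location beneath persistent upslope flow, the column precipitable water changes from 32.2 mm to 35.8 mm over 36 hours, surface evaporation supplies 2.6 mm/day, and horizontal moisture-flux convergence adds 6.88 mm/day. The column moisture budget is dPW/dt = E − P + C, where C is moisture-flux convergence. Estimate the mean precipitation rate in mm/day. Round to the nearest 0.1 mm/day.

P ≈ 7.1 mm/day

dPW/dt = (35.8 − 32.2) mm / (36/24 day) = +2.400 mm/day.
P = E + C − dPW/dt = 2.6 + (6.88) − (+2.400) = 7.1 mm/day.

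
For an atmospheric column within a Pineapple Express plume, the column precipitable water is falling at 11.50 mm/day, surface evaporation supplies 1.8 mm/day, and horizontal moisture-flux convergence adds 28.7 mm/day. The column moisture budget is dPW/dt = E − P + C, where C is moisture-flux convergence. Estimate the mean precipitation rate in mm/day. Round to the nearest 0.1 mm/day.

P ≈ 42.0 mm/day

dPW/dt = -11.50 mm/day.
P = E + C − dPW/dt = 1.8 + (28.7) − (-11.50) = 42.0 mm/day.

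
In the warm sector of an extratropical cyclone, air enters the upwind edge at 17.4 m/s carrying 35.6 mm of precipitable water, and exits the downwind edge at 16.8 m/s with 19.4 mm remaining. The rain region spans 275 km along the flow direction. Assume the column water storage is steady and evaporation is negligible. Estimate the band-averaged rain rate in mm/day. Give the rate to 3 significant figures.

Column moisture flux per unit crosswind length is F = V × PW.
Inflow: F_in = 17.4 × 35.6 = 619.44 mm·m/s
Outflow: F_out = 16.8 × 19.4 = 325.92 mm·m/s
Steady-state rate R = (F_in − F_out)/L = (619.44 − 325.92) / 275000 m = 1.067e-03 mm/s.
R = 1.067e-03 × 3600 × 24 = 92.2 mm/day.

R ≈ 92.2 mm/day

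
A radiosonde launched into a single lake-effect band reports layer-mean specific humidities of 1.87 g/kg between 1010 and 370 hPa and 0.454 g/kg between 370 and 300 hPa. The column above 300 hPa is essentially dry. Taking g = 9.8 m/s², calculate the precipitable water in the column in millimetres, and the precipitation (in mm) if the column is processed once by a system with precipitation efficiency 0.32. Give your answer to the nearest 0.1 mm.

PW ≈ 12.5 mm; precipitation ≈ 4.0 mm

Precipitable water is the column-integrated vapour mass per unit area: PW = (1/g) Σ q̄ Δp, with q in kg/kg and Δp in Pa (1 kg/m² of water = 1 mm).
Layer 1010–370 hPa: Δp = 640 hPa = 64000 Pa, q̄ = 0.00187 kg/kg → 0.00187 × 64000 / 9.8 = 12.21 mm
Layer 370–300 hPa: Δp = 70 hPa = 7000 Pa, q̄ = 0.000454 kg/kg → 0.000454 × 7000 / 9.8 = 0.32 mm
PW = 12.21 + 0.32 = 12.53 ≈ 12.5 mm.
Precipitation = ε × PW = 0.32 × 12.5 = 4.0 mm.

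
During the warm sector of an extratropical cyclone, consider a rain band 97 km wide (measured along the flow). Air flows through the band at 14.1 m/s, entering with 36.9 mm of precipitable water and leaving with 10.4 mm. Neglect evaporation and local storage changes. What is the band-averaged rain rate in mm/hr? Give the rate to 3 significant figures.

Column moisture flux per unit crosswind length is F = V × PW.
Inflow: F_in = 14.1 × 36.9 = 520.29 mm·m/s
Outflow: F_out = 14.1 × 10.4 = 146.64 mm·m/s
Steady-state rate R = (F_in − F_out)/L = (520.29 − 146.64) / 97000 m = 3.852e-03 mm/s.
R = 3.852e-03 × 3600 = 13.9 mm/hr.

R ≈ 13.9 mm/hr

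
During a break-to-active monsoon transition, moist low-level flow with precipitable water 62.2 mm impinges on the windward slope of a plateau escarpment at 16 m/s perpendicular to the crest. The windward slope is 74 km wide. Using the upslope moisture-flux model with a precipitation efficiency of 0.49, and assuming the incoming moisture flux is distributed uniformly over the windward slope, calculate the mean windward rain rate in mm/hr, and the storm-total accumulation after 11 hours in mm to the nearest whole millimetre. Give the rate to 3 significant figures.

R ≈ 23.7 mm/hr; total ≈ 261 mm

Incoming column moisture flux per unit ridge length: F = V × PW = 16 × 62.2 = 995.2 mm·m/s.
Spread over the 74 km slope with efficiency ε = 0.49: R = ε·F/W = 0.49 × 995.2 / 74000 m = 6.590e-03 mm/s.
R = 6.590e-03 × 3600 = 23.7 mm/hr.
Over 11 h: total = 23.7 × 11 = 260.7 ≈ 261 mm.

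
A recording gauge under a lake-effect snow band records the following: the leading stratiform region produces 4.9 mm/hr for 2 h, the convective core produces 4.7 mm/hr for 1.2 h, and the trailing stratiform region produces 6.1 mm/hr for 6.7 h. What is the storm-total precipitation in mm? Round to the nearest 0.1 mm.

Total = Σ Rᵢ Δtᵢ = 4.9 × 2 + 4.7 × 1.2 + 6.1 × 6.7
      = 9.8 + 5.64 + 40.87 = 56.3 mm.

total ≈ 56.3 mm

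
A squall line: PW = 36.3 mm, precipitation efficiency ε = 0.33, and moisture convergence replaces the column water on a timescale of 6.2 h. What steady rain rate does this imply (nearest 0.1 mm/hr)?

R ≈ 1.9 mm/hr

Each overturning extracts ε × PW = 0.33 × 36.3 = 11.979 mm.
Rate = ε·PW / τ = 11.979 / 6.2 h = 1.9 mm/hr.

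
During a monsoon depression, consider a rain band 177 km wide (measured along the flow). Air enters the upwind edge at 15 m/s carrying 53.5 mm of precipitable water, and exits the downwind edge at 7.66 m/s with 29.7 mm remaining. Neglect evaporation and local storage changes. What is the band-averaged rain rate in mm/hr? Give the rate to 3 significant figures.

R ≈ 11.7 mm/hr

Column moisture flux per unit crosswind length is F = V × PW.
Inflow: F_in = 15 × 53.5 = 802.5 mm·m/s
Outflow: F_out = 7.66 × 29.7 = 227.502 mm·m/s
Steady-state rate R = (F_in − F_out)/L = (802.5 − 227.502) / 177000 m = 3.249e-03 mm/s.
R = 3.249e-03 × 3600 = 11.7 mm/hr.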